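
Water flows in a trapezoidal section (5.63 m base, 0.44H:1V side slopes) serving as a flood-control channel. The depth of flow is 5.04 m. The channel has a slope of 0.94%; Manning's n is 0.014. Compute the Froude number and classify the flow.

With bottom width b = 5.63 m and side slope z = 0.44: A = (b + zy)y = (5.63 + 0.44×5.04)×5.04 = 39.55 m²; P = b + 2y√(1+z²) = 5.63 + 2×5.04×1.093 = 16.64 m.
Hydraulic radius R = A/P = 39.55/16.64 = 2.377 m.
V = (1/n) R^(2/3) √S = (1/0.014) × 2.377^(2/3) × √0.0094 = 12.33 m/s. Hydraulic depth D_h = A/T = 39.55/10.07 = 3.93 m.
Froude number Fr = V/√(g·D_h) = 12.33/√(9.81×3.93) = 1.99, which is greater than 1, so the flow is supercritical.

supercritical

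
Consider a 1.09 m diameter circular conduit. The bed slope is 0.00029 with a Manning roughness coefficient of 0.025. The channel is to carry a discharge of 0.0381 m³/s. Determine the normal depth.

Manning's equation rearranged: A R^(2/3) = nQ / (1·√S) = 0.025 × 0.0381 / (√0.00029) = 0.05593.
Trying y = 0.217 m: A R^(2/3) = 0.03403 — short.
Trying y = 0.326 m: A R^(2/3) = 0.07635 — over.
Trying y = 0.278 m: A R^(2/3) = 0.05589 — ≈ 0.05593.

y_n = 0.278 m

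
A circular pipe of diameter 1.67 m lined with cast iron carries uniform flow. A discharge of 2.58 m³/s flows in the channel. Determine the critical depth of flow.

At critical depth, Q² T / (g A³) = 1, i.e. A³/T = Q²/g = 2.58²/9.81 = 0.6785.
Trying y = 0.588 m: A³/T = 0.2049 — low.
Trying y = 0.946 m: A³/T = 1.267 — high.
Trying y = 0.803 m: A³/T = 0.6775 — matches.

y_c = 0.803 m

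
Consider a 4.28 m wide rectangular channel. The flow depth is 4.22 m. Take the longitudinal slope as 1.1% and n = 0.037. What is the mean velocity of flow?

Flow area A = b·y = 4.28 × 4.22 = 18.06 m². Wetted perimeter P = b + 2y = 4.28 + 2×4.22 = 12.72 m.
Hydraulic radius R = A/P = 18.06/12.72 = 1.42 m.
From Manning's equation, V = (1/n) R^(2/3) S^(1/2) = (1/0.037) × 1.42^(2/3) × 0.011^(1/2) = 3.58 m/s.

V = 3.58 m/s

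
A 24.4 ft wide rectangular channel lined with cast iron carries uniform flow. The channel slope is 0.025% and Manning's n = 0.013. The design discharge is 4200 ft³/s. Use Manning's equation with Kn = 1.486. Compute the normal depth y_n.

Manning's equation rearranged: A R^(2/3) = nQ / (1.486·√S) = 0.013 × 4200 / (1.486 × √0.00025) = 2324.
Try y = 26.4 ft: A R^(2/3) = 2650 — too large.
Try y = 20.9 ft: A R^(2/3) = 1989 — too small.
Try y = 23.7 ft: A R^(2/3) = 2324 — close enough.

y_n = 23.7 ft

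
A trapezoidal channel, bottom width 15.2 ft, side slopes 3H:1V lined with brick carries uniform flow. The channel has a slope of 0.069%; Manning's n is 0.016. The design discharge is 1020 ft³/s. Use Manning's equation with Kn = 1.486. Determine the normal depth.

Manning's equation rearranged: A R^(2/3) = nQ / (1.486·√S) = 0.016 × 1020 / (1.486 × √0.00069) = 418.1.
At y = 4.78 ft: A R^(2/3) = 300.7 — too small.
At y = 7 ft: A R^(2/3) = 666 — too large.
At y = 5.61 ft: A R^(2/3) = 417.8 — close enough.

y_n = 5.61 ft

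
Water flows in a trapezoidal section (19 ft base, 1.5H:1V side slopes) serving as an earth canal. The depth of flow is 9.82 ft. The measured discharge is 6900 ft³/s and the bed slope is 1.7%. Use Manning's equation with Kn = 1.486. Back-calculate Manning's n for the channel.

With bottom width b = 19 ft and side slope z = 1.5: A = (b + zy)y = (19 + 1.5×9.82)×9.82 = 331.2 ft²; P = b + 2y√(1+z²) = 19 + 2×9.82×1.803 = 54.41 ft.
Hydraulic radius R = A/P = 331.2/54.41 = 6.088 ft.
Rearranging Manning's equation: n = (1.486/Q) A R^(2/3) S^(1/2) = (1.486/6900) × 331.2 × 6.088^(2/3) × √0.017 = 0.031.

n = 0.031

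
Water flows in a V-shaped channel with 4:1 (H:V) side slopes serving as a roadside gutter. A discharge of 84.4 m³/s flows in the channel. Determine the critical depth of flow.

y_c = 2.46 m

At critical depth, Q² T / (g A³) = 1, i.e. A³/T = Q²/g = 84.4²/9.81 = 726.1.
Try y = 2.8 m: A³/T = 1377 — too large.
Try y = 2.46 m: A³/T = 720.7 — close enough.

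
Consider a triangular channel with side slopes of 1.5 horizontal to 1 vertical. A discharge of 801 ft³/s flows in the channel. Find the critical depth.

y_c = 7.07 ft

At critical depth, Q² T / (g A³) = 1, i.e. A³/T = Q²/g = 801²/32.2 = 19930.
At y = 5.86 ft: A³/T = 7774 — low.
At y = 9.02 ft: A³/T = 67170 — high.
At y = 7.07 ft: A³/T = 19870 — close enough.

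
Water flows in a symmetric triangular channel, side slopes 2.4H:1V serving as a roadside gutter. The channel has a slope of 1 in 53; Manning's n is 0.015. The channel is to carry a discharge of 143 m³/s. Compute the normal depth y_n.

y_n = 2.45 m

Manning's equation rearranged: A R^(2/3) = nQ / (1·√S) = 0.015 × 143 / (√0.01887) = 15.62.
Trying y = 2.03 m: A R^(2/3) = 9.47 — too small.
Trying y = 2.45 m: A R^(2/3) = 15.64 — ≈ 15.62.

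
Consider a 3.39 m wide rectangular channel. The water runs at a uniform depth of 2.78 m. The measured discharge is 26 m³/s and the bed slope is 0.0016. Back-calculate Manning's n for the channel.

n = 0.015

Flow area A = b·y = 3.39 × 2.78 = 9.424 m². Wetted perimeter P = b + 2y = 3.39 + 2×2.78 = 8.95 m.
Hydraulic radius R = A/P = 9.424/8.95 = 1.053 m.
Rearranging Manning's equation: n = (1/Q) A R^(2/3) S^(1/2) = (1/26) × 9.424 × 1.053^(2/3) × √0.0016 = 0.015.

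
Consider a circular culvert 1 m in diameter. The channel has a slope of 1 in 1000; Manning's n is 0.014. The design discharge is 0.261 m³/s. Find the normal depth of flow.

y_n = 0.422 m

Manning's equation rearranged: A R^(2/3) = nQ / (1·√S) = 0.014 × 0.261 / (√0.001) = 0.1155.
Try y = 0.35 m: A R^(2/3) = 0.08195 — short.
Try y = 0.493 m: A R^(2/3) = 0.1521 — over.
Try y = 0.422 m: A R^(2/3) = 0.1158 — matches.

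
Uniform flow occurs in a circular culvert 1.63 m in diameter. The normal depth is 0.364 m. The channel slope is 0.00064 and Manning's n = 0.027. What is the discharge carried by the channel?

Q = 0.118 m³/s

For a circular section of diameter D = 1.63 m at depth y = 0.364 m, the central angle is θ = 2 arccos(1 − 2y/D) = 1.969 rad. Then A = (D²/8)(θ − sin θ) = 0.3477 m² and P = Dθ/2 = 1.605 m.
Hydraulic radius R = A/P = 0.3477/1.605 = 0.2167 m.
Manning's equation: Q = (1/n) A R^(2/3) S^(1/2) = (1/0.027) × 0.3477 × 0.2167^(2/3) × 0.00064^(1/2) = 0.118 m³/s.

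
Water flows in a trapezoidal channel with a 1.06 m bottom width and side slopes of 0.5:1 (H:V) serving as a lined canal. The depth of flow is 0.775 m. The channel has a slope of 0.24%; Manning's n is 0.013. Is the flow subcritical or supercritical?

subcritical

With bottom width b = 1.06 m and side slope z = 0.5: A = (b + zy)y = (1.06 + 0.5×0.775)×0.775 = 1.122 m²; P = b + 2y√(1+z²) = 1.06 + 2×0.775×1.118 = 2.793 m.
Hydraulic radius R = A/P = 1.122/2.793 = 0.4017 m.
V = (1/n) R^(2/3) √S = (1/0.013) × 0.4017^(2/3) × √0.0024 = 2.051 m/s. Hydraulic depth D_h = A/T = 1.122/1.835 = 0.6113 m.
Froude number Fr = V/√(g·D_h) = 2.051/√(9.81×0.6113) = 0.838, which is less than 1, so the flow is subcritical.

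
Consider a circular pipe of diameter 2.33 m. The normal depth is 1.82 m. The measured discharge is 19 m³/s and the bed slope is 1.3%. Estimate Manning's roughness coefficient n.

For a circular section of diameter D = 2.33 m at depth y = 1.82 m, the central angle is θ = 2 arccos(1 − 2y/D) = 4.336 rad. Then A = (D²/8)(θ − sin θ) = 3.573 m² and P = Dθ/2 = 5.051 m.
Hydraulic radius R = A/P = 3.573/5.051 = 0.7074 m.
Rearranging Manning's equation: n = (1/Q) A R^(2/3) S^(1/2) = (1/19) × 3.573 × 0.7074^(2/3) × √0.013 = 0.017.

n = 0.017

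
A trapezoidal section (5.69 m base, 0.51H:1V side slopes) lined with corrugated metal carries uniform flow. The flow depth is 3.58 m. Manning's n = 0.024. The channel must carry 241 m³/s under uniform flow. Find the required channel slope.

With bottom width b = 5.69 m and side slope z = 0.51: A = (b + zy)y = (5.69 + 0.51×3.58)×3.58 = 26.91 m²; P = b + 2y√(1+z²) = 5.69 + 2×3.58×1.123 = 13.73 m.
Hydraulic radius R = A/P = 26.91/13.73 = 1.96 m.
From Manning's equation, S = [nQ / (1 A R^(2/3))]² = [0.024 × 241 / (1 × 26.91 × 1.96^(2/3))]² = 0.0188.

S = 0.0188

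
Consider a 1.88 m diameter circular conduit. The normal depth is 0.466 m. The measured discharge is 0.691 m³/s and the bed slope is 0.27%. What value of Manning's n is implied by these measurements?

n = 0.017

For a circular section of diameter D = 1.88 m at depth y = 0.466 m, the central angle is θ = 2 arccos(1 − 2y/D) = 2.085 rad. Then A = (D²/8)(θ − sin θ) = 0.5362 m² and P = Dθ/2 = 1.959 m.
Hydraulic radius R = A/P = 0.5362/1.959 = 0.2736 m.
Rearranging Manning's equation: n = (1/Q) A R^(2/3) S^(1/2) = (1/0.691) × 0.5362 × 0.2736^(2/3) × √0.0027 = 0.017.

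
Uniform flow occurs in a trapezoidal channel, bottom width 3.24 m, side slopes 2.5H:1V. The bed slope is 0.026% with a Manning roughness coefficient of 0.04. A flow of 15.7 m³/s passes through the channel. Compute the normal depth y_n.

Manning's equation rearranged: A R^(2/3) = nQ / (1·√S) = 0.04 × 15.7 / (√0.00026) = 38.95.
At y = 3.45 m: A R^(2/3) = 62.27 — too large.
At y = 2.35 m: A R^(2/3) = 26.13 — too small.
At y = 2.81 m: A R^(2/3) = 38.96 — ≈ 38.95.

y_n = 2.81 m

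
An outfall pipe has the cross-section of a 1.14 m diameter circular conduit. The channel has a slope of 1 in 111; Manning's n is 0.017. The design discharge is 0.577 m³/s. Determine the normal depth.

Manning's equation rearranged: A R^(2/3) = nQ / (1·√S) = 0.017 × 0.577 / (√0.009009) = 0.1033.
At y = 0.429 m: A R^(2/3) = 0.1331 — too large.
At y = 0.325 m: A R^(2/3) = 0.0784 — too small.
At y = 0.375 m: A R^(2/3) = 0.1033 — close enough.

y_n = 0.375 m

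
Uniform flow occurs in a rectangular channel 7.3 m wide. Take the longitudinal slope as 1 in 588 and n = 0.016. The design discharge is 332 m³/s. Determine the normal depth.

y_n = 9.28 m

Manning's equation rearranged: A R^(2/3) = nQ / (1·√S) = 0.016 × 332 / (√0.001701) = 128.8.
At y = 6.52 m: A R^(2/3) = 83.89 — low.
At y = 11.4 m: A R^(2/3) = 163.9 — high.
At y = 9.28 m: A R^(2/3) = 128.7 — ≈ 128.8.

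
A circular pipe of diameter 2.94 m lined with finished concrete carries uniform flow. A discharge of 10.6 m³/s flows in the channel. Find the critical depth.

y_c = 1.41 m

At critical depth, Q² T / (g A³) = 1, i.e. A³/T = Q²/g = 10.6²/9.81 = 11.45.
At y = 1.05 m: A³/T = 3.66 — short.
At y = 1.41 m: A³/T = 11.34 — ≈ 11.45.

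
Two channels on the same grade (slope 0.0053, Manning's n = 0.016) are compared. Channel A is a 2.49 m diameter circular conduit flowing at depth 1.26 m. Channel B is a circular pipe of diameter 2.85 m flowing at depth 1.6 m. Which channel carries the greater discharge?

Channel A: For a circular section of diameter D = 2.49 m at depth y = 1.26 m, the central angle is θ = 2 arccos(1 − 2y/D) = 3.166 rad. Then A = (D²/8)(θ − sin θ) = 2.472 m² and P = Dθ/2 = 3.941 m. Hydraulic radius R = A/P = 2.472/3.941 = 0.6272 m. Q_A = (1/0.016)·2.472·0.6272^(2/3)·√0.0053 = 8.242 m³/s.
Channel B: For a circular section of diameter D = 2.85 m at depth y = 1.6 m, the central angle is θ = 2 arccos(1 − 2y/D) = 3.388 rad. Then A = (D²/8)(θ − sin θ) = 3.687 m² and P = Dθ/2 = 4.828 m. Hydraulic radius R = A/P = 3.687/4.828 = 0.7638 m. Q_B = (1/0.016)·3.687·0.7638^(2/3)·√0.0053 = 14.02 m³/s.
Q_A = 8.242 m³/s vs Q_B = 14.02 m³/s, so channel B carries more.

channel B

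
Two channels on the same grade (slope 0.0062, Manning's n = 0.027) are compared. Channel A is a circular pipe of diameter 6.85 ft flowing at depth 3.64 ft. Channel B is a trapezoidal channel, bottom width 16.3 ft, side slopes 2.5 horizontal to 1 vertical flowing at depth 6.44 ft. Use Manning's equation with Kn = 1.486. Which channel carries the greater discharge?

Channel A: For a circular section of diameter D = 6.85 ft at depth y = 3.64 ft, the central angle is θ = 2 arccos(1 − 2y/D) = 3.267 rad. Then A = (D²/8)(θ − sin θ) = 19.9 ft² and P = Dθ/2 = 11.19 ft. Hydraulic radius R = A/P = 19.9/11.19 = 1.778 ft. Q_A = (1.486/0.027)·19.9·1.778^(2/3)·√0.0062 = 126.6 ft³/s.
Channel B: With bottom width b = 16.3 ft and side slope z = 2.5: A = (b + zy)y = (16.3 + 2.5×6.44)×6.44 = 208.7 ft²; P = b + 2y√(1+z²) = 16.3 + 2×6.44×2.693 = 50.98 ft. Hydraulic radius R = A/P = 208.7/50.98 = 4.093 ft. Q_B = (1.486/0.027)·208.7·4.093^(2/3)·√0.0062 = 2314 ft³/s.
Q_A = 126.6 ft³/s vs Q_B = 2314 ft³/s, so channel B carries more.

channel B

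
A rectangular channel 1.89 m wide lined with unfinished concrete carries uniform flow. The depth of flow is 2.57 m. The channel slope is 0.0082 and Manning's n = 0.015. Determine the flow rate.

Flow area A = b·y = 1.89 × 2.57 = 4.857 m². Wetted perimeter P = b + 2y = 1.89 + 2×2.57 = 7.03 m.
Hydraulic radius R = A/P = 4.857/7.03 = 0.6909 m.
Manning's equation: Q = (1/n) A R^(2/3) S^(1/2) = (1/0.015) × 4.857 × 0.6909^(2/3) × 0.0082^(1/2) = 22.9 m³/s.

Q = 22.9 m³/s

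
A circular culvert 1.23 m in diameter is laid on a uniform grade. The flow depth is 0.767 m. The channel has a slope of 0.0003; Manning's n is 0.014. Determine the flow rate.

Q = 0.477 m³/s

For a circular section of diameter D = 1.23 m at depth y = 0.767 m, the central angle is θ = 2 arccos(1 − 2y/D) = 3.641 rad. Then A = (D²/8)(θ − sin θ) = 0.7792 m² and P = Dθ/2 = 2.239 m.
Hydraulic radius R = A/P = 0.7792/2.239 = 0.348 m.
Manning's equation: Q = (1/n) A R^(2/3) S^(1/2) = (1/0.014) × 0.7792 × 0.348^(2/3) × 0.0003^(1/2) = 0.477 m³/s.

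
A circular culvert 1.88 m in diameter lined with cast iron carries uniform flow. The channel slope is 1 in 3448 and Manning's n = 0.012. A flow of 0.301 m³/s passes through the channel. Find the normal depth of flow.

y_n = 0.451 m

Manning's equation rearranged: A R^(2/3) = nQ / (1·√S) = 0.012 × 0.301 / (√0.00029) = 0.2121.
At y = 0.55 m: A R^(2/3) = 0.313 — over.
At y = 0.358 m: A R^(2/3) = 0.133 — short.
At y = 0.451 m: A R^(2/3) = 0.2118 — close enough.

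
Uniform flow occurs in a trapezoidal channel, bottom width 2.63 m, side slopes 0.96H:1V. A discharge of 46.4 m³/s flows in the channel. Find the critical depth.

At critical depth, Q² T / (g A³) = 1, i.e. A³/T = Q²/g = 46.4²/9.81 = 219.5.
Try y = 1.65 m: A³/T = 57.98 — too small.
Try y = 2.9 m: A³/T = 472.1 — too large.
Try y = 2.37 m: A³/T = 218.8 — close enough.

y_c = 2.37 m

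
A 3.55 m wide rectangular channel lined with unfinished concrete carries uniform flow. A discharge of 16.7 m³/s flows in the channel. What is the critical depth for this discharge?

y_c = 1.31 m

For a rectangular channel, critical depth y_c = (q²/g)^(1/3) where q = Q/b = 16.7/3.55 = 4.704 m²/s.
So y_c = (4.704²/9.81)^(1/3) = 1.31 m.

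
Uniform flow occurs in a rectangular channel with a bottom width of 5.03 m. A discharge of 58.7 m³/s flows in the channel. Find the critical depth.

For a rectangular channel, critical depth y_c = (q²/g)^(1/3) where q = Q/b = 58.7/5.03 = 11.67 m²/s.
So y_c = (11.67²/9.81)^(1/3) = 2.4 m.

y_c = 2.4 m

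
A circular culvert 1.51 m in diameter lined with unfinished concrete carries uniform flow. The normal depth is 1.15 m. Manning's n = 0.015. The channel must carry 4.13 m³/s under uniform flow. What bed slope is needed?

S = 0.00509

For a circular section of diameter D = 1.51 m at depth y = 1.15 m, the central angle is θ = 2 arccos(1 − 2y/D) = 4.243 rad. Then A = (D²/8)(θ − sin θ) = 1.463 m² and P = Dθ/2 = 3.203 m.
Hydraulic radius R = A/P = 1.463/3.203 = 0.4568 m.
From Manning's equation, S = [nQ / (1 A R^(2/3))]² = [0.015 × 4.13 / (1 × 1.463 × 0.4568^(2/3))]² = 0.00509.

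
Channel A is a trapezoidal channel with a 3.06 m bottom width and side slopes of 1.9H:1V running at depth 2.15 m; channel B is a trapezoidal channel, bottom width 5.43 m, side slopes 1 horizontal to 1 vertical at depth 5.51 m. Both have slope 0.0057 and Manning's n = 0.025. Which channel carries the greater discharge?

channel B

Channel A: With bottom width b = 3.06 m and side slope z = 1.9: A = (b + zy)y = (3.06 + 1.9×2.15)×2.15 = 15.36 m²; P = b + 2y√(1+z²) = 3.06 + 2×2.15×2.147 = 12.29 m. Hydraulic radius R = A/P = 15.36/12.29 = 1.25 m. Q_A = (1/0.025)·15.36·1.25^(2/3)·√0.0057 = 53.82 m³/s.
Channel B: With bottom width b = 5.43 m and side slope z = 1: A = (b + zy)y = (5.43 + 1×5.51)×5.51 = 60.28 m²; P = b + 2y√(1+z²) = 5.43 + 2×5.51×1.414 = 21.01 m. Hydraulic radius R = A/P = 60.28/21.01 = 2.868 m. Q_B = (1/0.025)·60.28·2.868^(2/3)·√0.0057 = 367.5 m³/s.
Q_A = 53.82 m³/s vs Q_B = 367.5 m³/s, so channel B carries more.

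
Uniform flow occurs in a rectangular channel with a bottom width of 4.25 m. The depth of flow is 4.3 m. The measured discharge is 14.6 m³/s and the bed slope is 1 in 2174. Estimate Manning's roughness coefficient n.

Flow area A = b·y = 4.25 × 4.3 = 18.27 m². Wetted perimeter P = b + 2y = 4.25 + 2×4.3 = 12.85 m.
Hydraulic radius R = A/P = 18.27/12.85 = 1.422 m.
Rearranging Manning's equation: n = (1/Q) A R^(2/3) S^(1/2) = (1/14.6) × 18.27 × 1.422^(2/3) × √0.00046 = 0.034.

n = 0.034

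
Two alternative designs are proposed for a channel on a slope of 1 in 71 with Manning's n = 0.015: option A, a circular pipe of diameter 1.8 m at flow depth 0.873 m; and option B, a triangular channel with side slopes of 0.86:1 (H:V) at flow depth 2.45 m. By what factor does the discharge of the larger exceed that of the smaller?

Channel A: For a circular section of diameter D = 1.8 m at depth y = 0.873 m, the central angle is θ = 2 arccos(1 − 2y/D) = 3.082 rad. Then A = (D²/8)(θ − sin θ) = 1.224 m² and P = Dθ/2 = 2.773 m. Hydraulic radius R = A/P = 1.224/2.773 = 0.4412 m. Q_A = (1/0.015)·1.224·0.4412^(2/3)·√0.01408 = 5.612 m³/s.
Channel B: For a triangular section with side slope z = 0.86: A = zy² = 0.86×2.45² = 5.162 m²; P = 2y√(1+z²) = 2×2.45×1.319 = 6.463 m. Hydraulic radius R = A/P = 5.162/6.463 = 0.7987 m. Q_B = (1/0.015)·5.162·0.7987^(2/3)·√0.01408 = 35.16 m³/s.
The larger discharge is 35.16 m³/s and the smaller is 5.612 m³/s; the ratio is 6.27.

6.27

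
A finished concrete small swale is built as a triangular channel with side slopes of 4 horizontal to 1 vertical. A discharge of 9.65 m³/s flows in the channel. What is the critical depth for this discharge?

At critical depth, Q² T / (g A³) = 1, i.e. A³/T = Q²/g = 9.65²/9.81 = 9.493.
Trying y = 1.13 m: A³/T = 14.74 — too large.
Trying y = 0.768 m: A³/T = 2.137 — too small.
Trying y = 1.03 m: A³/T = 9.274 — ≈ 9.493.

y_c = 1.03 m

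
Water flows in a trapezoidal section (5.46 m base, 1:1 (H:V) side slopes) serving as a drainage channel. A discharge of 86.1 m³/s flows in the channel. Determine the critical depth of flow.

y_c = 2.5 m

At critical depth, Q² T / (g A³) = 1, i.e. A³/T = Q²/g = 86.1²/9.81 = 755.7.
Trying y = 2.82 m: A³/T = 1147 — too large.
Trying y = 1.86 m: A³/T = 274.9 — too small.
Trying y = 2.5 m: A³/T = 753.4 — matches.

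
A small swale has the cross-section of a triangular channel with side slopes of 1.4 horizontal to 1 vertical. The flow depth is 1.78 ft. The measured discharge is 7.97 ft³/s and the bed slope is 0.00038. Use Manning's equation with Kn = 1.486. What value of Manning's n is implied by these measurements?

For a triangular section with side slope z = 1.4: A = zy² = 1.4×1.78² = 4.436 ft²; P = 2y√(1+z²) = 2×1.78×1.72 = 6.125 ft.
Hydraulic radius R = A/P = 4.436/6.125 = 0.7242 ft.
Rearranging Manning's equation: n = (1.486/Q) A R^(2/3) S^(1/2) = (1.486/7.97) × 4.436 × 0.7242^(2/3) × √0.00038 = 0.013.

n = 0.013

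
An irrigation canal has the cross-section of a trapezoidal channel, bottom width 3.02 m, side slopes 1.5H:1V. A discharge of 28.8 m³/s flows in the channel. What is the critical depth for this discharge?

y_c = 1.61 m

At critical depth, Q² T / (g A³) = 1, i.e. A³/T = Q²/g = 28.8²/9.81 = 84.55.
Trying y = 1.92 m: A³/T = 165.6 — over.
Trying y = 1.28 m: A³/T = 36.85 — short.
Trying y = 1.61 m: A³/T = 85.35 — matches.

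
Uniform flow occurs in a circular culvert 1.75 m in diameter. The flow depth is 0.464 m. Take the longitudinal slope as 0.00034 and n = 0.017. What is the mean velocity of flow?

V = 0.453 m/s

For a circular section of diameter D = 1.75 m at depth y = 0.464 m, the central angle is θ = 2 arccos(1 − 2y/D) = 2.164 rad. Then A = (D²/8)(θ − sin θ) = 0.5108 m² and P = Dθ/2 = 1.893 m.
Hydraulic radius R = A/P = 0.5108/1.893 = 0.2698 m.
From Manning's equation, V = (1/n) R^(2/3) S^(1/2) = (1/0.017) × 0.2698^(2/3) × 0.00034^(1/2) = 0.453 m/s.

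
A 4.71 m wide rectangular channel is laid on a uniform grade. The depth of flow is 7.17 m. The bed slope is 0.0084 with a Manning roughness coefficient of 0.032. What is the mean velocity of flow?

V = 4.2 m/s

Flow area A = b·y = 4.71 × 7.17 = 33.77 m². Wetted perimeter P = b + 2y = 4.71 + 2×7.17 = 19.05 m.
Hydraulic radius R = A/P = 33.77/19.05 = 1.773 m.
From Manning's equation, V = (1/n) R^(2/3) S^(1/2) = (1/0.032) × 1.773^(2/3) × 0.0084^(1/2) = 4.2 m/s.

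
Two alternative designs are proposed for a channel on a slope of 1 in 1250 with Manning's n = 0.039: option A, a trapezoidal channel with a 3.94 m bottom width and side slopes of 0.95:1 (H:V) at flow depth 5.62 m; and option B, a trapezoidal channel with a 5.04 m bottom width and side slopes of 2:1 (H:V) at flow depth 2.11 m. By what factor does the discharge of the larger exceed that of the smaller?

Channel A: With bottom width b = 3.94 m and side slope z = 0.95: A = (b + zy)y = (3.94 + 0.95×5.62)×5.62 = 52.15 m²; P = b + 2y√(1+z²) = 3.94 + 2×5.62×1.379 = 19.44 m. Hydraulic radius R = A/P = 52.15/19.44 = 2.682 m. Q_A = (1/0.039)·52.15·2.682^(2/3)·√0.0008 = 73.01 m³/s.
Channel B: With bottom width b = 5.04 m and side slope z = 2: A = (b + zy)y = (5.04 + 2×2.11)×2.11 = 19.54 m²; P = b + 2y√(1+z²) = 5.04 + 2×2.11×2.236 = 14.48 m. Hydraulic radius R = A/P = 19.54/14.48 = 1.35 m. Q_B = (1/0.039)·19.54·1.35^(2/3)·√0.0008 = 17.31 m³/s.
The larger discharge is 73.01 m³/s and the smaller is 17.31 m³/s; the ratio is 4.22.

4.22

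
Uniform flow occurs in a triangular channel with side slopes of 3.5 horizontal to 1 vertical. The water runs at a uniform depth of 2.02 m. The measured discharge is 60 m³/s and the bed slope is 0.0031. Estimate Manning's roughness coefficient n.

n = 0.013

For a triangular section with side slope z = 3.5: A = zy² = 3.5×2.02² = 14.28 m²; P = 2y√(1+z²) = 2×2.02×3.64 = 14.71 m.
Hydraulic radius R = A/P = 14.28/14.71 = 0.9711 m.
Rearranging Manning's equation: n = (1/Q) A R^(2/3) S^(1/2) = (1/60) × 14.28 × 0.9711^(2/3) × √0.0031 = 0.013.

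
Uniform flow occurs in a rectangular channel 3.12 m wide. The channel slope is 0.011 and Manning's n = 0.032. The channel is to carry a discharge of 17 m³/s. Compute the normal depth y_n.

y_n = 1.86 m

Manning's equation rearranged: A R^(2/3) = nQ / (1·√S) = 0.032 × 17 / (√0.011) = 5.187.
Trying y = 1.5 m: A R^(2/3) = 3.914 — low.
Trying y = 2.27 m: A R^(2/3) = 6.722 — high.
Trying y = 1.86 m: A R^(2/3) = 5.201 — close enough.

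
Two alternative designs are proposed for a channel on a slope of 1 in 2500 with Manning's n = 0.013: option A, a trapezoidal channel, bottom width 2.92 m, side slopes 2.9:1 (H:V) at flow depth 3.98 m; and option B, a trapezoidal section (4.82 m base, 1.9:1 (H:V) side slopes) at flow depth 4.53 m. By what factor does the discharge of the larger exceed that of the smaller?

Channel A: With bottom width b = 2.92 m and side slope z = 2.9: A = (b + zy)y = (2.92 + 2.9×3.98)×3.98 = 57.56 m²; P = b + 2y√(1+z²) = 2.92 + 2×3.98×3.068 = 27.34 m. Hydraulic radius R = A/P = 57.56/27.34 = 2.105 m. Q_A = (1/0.013)·57.56·2.105^(2/3)·√0.0004 = 145.5 m³/s.
Channel B: With bottom width b = 4.82 m and side slope z = 1.9: A = (b + zy)y = (4.82 + 1.9×4.53)×4.53 = 60.82 m²; P = b + 2y√(1+z²) = 4.82 + 2×4.53×2.147 = 24.27 m. Hydraulic radius R = A/P = 60.82/24.27 = 2.506 m. Q_B = (1/0.013)·60.82·2.506^(2/3)·√0.0004 = 172.6 m³/s.
The larger discharge is 172.6 m³/s and the smaller is 145.5 m³/s; the ratio is 1.19.

1.19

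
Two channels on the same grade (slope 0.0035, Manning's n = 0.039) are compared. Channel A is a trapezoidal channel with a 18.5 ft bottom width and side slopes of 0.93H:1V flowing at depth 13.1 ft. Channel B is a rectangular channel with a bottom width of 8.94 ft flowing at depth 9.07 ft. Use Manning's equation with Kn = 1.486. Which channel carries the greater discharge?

channel A

Channel A: With bottom width b = 18.5 ft and side slope z = 0.93: A = (b + zy)y = (18.5 + 0.93×13.1)×13.1 = 401.9 ft²; P = b + 2y√(1+z²) = 18.5 + 2×13.1×1.366 = 54.28 ft. Hydraulic radius R = A/P = 401.9/54.28 = 7.405 ft. Q_A = (1.486/0.039)·401.9·7.405^(2/3)·√0.0035 = 3442 ft³/s.
Channel B: Flow area A = b·y = 8.94 × 9.07 = 81.09 ft². Wetted perimeter P = b + 2y = 8.94 + 2×9.07 = 27.08 ft. Hydraulic radius R = A/P = 81.09/27.08 = 2.994 ft. Q_B = (1.486/0.039)·81.09·2.994^(2/3)·√0.0035 = 379.7 ft³/s.
Q_A = 3442 ft³/s vs Q_B = 379.7 ft³/s, so channel A carries more.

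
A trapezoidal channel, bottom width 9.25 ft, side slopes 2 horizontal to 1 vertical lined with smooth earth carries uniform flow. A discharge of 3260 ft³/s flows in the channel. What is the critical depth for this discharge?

At critical depth, Q² T / (g A³) = 1, i.e. A³/T = Q²/g = 3260²/32.2 = 330000.
At y = 6.59 ft: A³/T = 90690 — short.
At y = 9.8 ft: A³/T = 466500 — over.
At y = 9.03 ft: A³/T = 330600 — ≈ 330000.

y_c = 9.03 ft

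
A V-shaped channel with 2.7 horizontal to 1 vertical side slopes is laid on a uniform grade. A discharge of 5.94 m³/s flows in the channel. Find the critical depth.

y_c = 0.997 m

At critical depth, Q² T / (g A³) = 1, i.e. A³/T = Q²/g = 5.94²/9.81 = 3.597.
Try y = 1.22 m: A³/T = 9.851 — over.
Try y = 0.763 m: A³/T = 0.9426 — short.
Try y = 0.997 m: A³/T = 3.591 — close enough.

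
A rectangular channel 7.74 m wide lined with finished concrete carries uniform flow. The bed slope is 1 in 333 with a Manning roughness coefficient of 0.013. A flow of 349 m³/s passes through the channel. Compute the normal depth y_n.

Manning's equation rearranged: A R^(2/3) = nQ / (1·√S) = 0.013 × 349 / (√0.003003) = 82.79.
At y = 4.51 m: A R^(2/3) = 56.93 — too small.
At y = 6.04 m: A R^(2/3) = 82.84 — close enough.

y_n = 6.04 m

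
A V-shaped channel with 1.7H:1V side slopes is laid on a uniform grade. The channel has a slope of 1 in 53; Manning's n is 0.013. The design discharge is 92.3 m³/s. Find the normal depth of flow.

Manning's equation rearranged: A R^(2/3) = nQ / (1·√S) = 0.013 × 92.3 / (√0.01887) = 8.735.
Try y = 2.56 m: A R^(2/3) = 11.9 — over.
Try y = 2.28 m: A R^(2/3) = 8.734 — matches.

y_n = 2.28 m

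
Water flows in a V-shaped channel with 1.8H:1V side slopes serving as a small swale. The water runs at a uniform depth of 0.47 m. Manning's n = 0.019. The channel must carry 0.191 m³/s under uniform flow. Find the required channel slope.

S = 0.000687

For a triangular section with side slope z = 1.8: A = zy² = 1.8×0.47² = 0.3976 m²; P = 2y√(1+z²) = 2×0.47×2.059 = 1.936 m.
Hydraulic radius R = A/P = 0.3976/1.936 = 0.2054 m.
From Manning's equation, S = [nQ / (1 A R^(2/3))]² = [0.019 × 0.191 / (1 × 0.3976 × 0.2054^(2/3))]² = 0.000687.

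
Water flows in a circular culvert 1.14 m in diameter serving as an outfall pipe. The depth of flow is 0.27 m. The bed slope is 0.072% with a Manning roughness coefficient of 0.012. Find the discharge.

Q = 0.122 m³/s

For a circular section of diameter D = 1.14 m at depth y = 0.27 m, the central angle is θ = 2 arccos(1 − 2y/D) = 2.033 rad. Then A = (D²/8)(θ − sin θ) = 0.1849 m² and P = Dθ/2 = 1.159 m.
Hydraulic radius R = A/P = 0.1849/1.159 = 0.1595 m.
Manning's equation: Q = (1/n) A R^(2/3) S^(1/2) = (1/0.012) × 0.1849 × 0.1595^(2/3) × 0.00072^(1/2) = 0.122 m³/s.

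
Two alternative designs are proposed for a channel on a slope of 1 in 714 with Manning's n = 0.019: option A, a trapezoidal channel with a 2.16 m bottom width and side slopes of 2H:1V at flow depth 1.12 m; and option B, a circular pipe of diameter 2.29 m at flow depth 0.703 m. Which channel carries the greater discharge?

channel A

Channel A: With bottom width b = 2.16 m and side slope z = 2: A = (b + zy)y = (2.16 + 2×1.12)×1.12 = 4.928 m²; P = b + 2y√(1+z²) = 2.16 + 2×1.12×2.236 = 7.169 m. Hydraulic radius R = A/P = 4.928/7.169 = 0.6874 m. Q_A = (1/0.019)·4.928·0.6874^(2/3)·√0.001401 = 7.561 m³/s.
Channel B: For a circular section of diameter D = 2.29 m at depth y = 0.703 m, the central angle is θ = 2 arccos(1 − 2y/D) = 2.349 rad. Then A = (D²/8)(θ − sin θ) = 1.073 m² and P = Dθ/2 = 2.69 m. Hydraulic radius R = A/P = 1.073/2.69 = 0.3989 m. Q_B = (1/0.019)·1.073·0.3989^(2/3)·√0.001401 = 1.145 m³/s.
Q_A = 7.561 m³/s vs Q_B = 1.145 m³/s, so channel A carries more.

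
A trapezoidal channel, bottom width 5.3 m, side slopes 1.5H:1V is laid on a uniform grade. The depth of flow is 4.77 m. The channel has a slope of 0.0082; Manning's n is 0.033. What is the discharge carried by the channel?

Q = 311 m³/s

With bottom width b = 5.3 m and side slope z = 1.5: A = (b + zy)y = (5.3 + 1.5×4.77)×4.77 = 59.41 m²; P = b + 2y√(1+z²) = 5.3 + 2×4.77×1.803 = 22.5 m.
Hydraulic radius R = A/P = 59.41/22.5 = 2.641 m.
Manning's equation: Q = (1/n) A R^(2/3) S^(1/2) = (1/0.033) × 59.41 × 2.641^(2/3) × 0.0082^(1/2) = 311 m³/s.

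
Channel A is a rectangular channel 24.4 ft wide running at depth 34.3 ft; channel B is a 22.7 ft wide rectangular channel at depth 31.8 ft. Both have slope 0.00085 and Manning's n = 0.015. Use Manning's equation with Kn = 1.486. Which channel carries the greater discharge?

channel A

Channel A: Flow area A = b·y = 24.4 × 34.3 = 836.9 ft². Wetted perimeter P = b + 2y = 24.4 + 2×34.3 = 93 ft. Hydraulic radius R = A/P = 836.9/93 = 8.999 ft. Q_A = (1.486/0.015)·836.9·8.999^(2/3)·√0.00085 = 10460 ft³/s.
Channel B: Flow area A = b·y = 22.7 × 31.8 = 721.9 ft². Wetted perimeter P = b + 2y = 22.7 + 2×31.8 = 86.3 ft. Hydraulic radius R = A/P = 721.9/86.3 = 8.365 ft. Q_B = (1.486/0.015)·721.9·8.365^(2/3)·√0.00085 = 8591 ft³/s.
Q_A = 10460 ft³/s vs Q_B = 8591 ft³/s, so channel A carries more.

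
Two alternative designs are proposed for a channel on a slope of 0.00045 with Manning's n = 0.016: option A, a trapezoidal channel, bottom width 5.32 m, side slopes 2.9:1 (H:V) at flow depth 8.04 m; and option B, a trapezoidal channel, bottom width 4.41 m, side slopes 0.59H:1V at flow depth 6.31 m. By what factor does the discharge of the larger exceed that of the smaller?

6.05

Channel A: With bottom width b = 5.32 m and side slope z = 2.9: A = (b + zy)y = (5.32 + 2.9×8.04)×8.04 = 230.2 m²; P = b + 2y√(1+z²) = 5.32 + 2×8.04×3.068 = 54.65 m. Hydraulic radius R = A/P = 230.2/54.65 = 4.213 m. Q_A = (1/0.016)·230.2·4.213^(2/3)·√0.00045 = 796.3 m³/s.
Channel B: With bottom width b = 4.41 m and side slope z = 0.59: A = (b + zy)y = (4.41 + 0.59×6.31)×6.31 = 51.32 m²; P = b + 2y√(1+z²) = 4.41 + 2×6.31×1.161 = 19.06 m. Hydraulic radius R = A/P = 51.32/19.06 = 2.692 m. Q_B = (1/0.016)·51.32·2.692^(2/3)·√0.00045 = 131.7 m³/s.
The larger discharge is 796.3 m³/s and the smaller is 131.7 m³/s; the ratio is 6.05.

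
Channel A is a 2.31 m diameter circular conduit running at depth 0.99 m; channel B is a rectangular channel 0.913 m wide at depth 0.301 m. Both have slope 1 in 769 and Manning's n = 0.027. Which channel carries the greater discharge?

Channel A: For a circular section of diameter D = 2.31 m at depth y = 0.99 m, the central angle is θ = 2 arccos(1 − 2y/D) = 2.855 rad. Then A = (D²/8)(θ − sin θ) = 1.716 m² and P = Dθ/2 = 3.297 m. Hydraulic radius R = A/P = 1.716/3.297 = 0.5203 m. Q_A = (1/0.027)·1.716·0.5203^(2/3)·√0.0013 = 1.482 m³/s.
Channel B: Flow area A = b·y = 0.913 × 0.301 = 0.2748 m². Wetted perimeter P = b + 2y = 0.913 + 2×0.301 = 1.515 m. Hydraulic radius R = A/P = 0.2748/1.515 = 0.1814 m. Q_B = (1/0.027)·0.2748·0.1814^(2/3)·√0.0013 = 0.1176 m³/s.
Q_A = 1.482 m³/s vs Q_B = 0.1176 m³/s, so channel A carries more.

channel A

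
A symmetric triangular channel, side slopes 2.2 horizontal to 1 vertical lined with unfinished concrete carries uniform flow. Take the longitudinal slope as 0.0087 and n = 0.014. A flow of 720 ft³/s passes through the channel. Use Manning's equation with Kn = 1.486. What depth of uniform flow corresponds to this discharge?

Manning's equation rearranged: A R^(2/3) = nQ / (1.486·√S) = 0.014 × 720 / (1.486 × √0.0087) = 72.72.
Trying y = 3.42 ft: A R^(2/3) = 34.56 — short.
Trying y = 4.95 ft: A R^(2/3) = 92.65 — over.
Trying y = 4.52 ft: A R^(2/3) = 72.71 — matches.

y_n = 4.52 ft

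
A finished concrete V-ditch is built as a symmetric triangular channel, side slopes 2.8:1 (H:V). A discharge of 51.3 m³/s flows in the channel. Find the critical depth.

At critical depth, Q² T / (g A³) = 1, i.e. A³/T = Q²/g = 51.3²/9.81 = 268.3.
Trying y = 2.83 m: A³/T = 711.6 — high.
Trying y = 1.73 m: A³/T = 60.75 — low.
Trying y = 2.33 m: A³/T = 269.2 — close enough.

y_c = 2.33 m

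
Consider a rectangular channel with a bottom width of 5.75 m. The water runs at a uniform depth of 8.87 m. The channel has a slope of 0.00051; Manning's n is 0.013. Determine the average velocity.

Flow area A = b·y = 5.75 × 8.87 = 51 m². Wetted perimeter P = b + 2y = 5.75 + 2×8.87 = 23.49 m.
Hydraulic radius R = A/P = 51/23.49 = 2.171 m.
From Manning's equation, V = (1/n) R^(2/3) S^(1/2) = (1/0.013) × 2.171^(2/3) × 0.00051^(1/2) = 2.91 m/s.

V = 2.91 m/s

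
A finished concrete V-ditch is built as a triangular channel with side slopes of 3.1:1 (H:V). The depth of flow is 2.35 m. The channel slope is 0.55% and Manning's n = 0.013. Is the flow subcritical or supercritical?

supercritical

For a triangular section with side slope z = 3.1: A = zy² = 3.1×2.35² = 17.12 m²; P = 2y√(1+z²) = 2×2.35×3.257 = 15.31 m.
Hydraulic radius R = A/P = 17.12/15.31 = 1.118 m.
V = (1/n) R^(2/3) √S = (1/0.013) × 1.118^(2/3) × √0.0055 = 6.146 m/s. Hydraulic depth D_h = A/T = 17.12/14.57 = 1.175 m.
Froude number Fr = V/√(g·D_h) = 6.146/√(9.81×1.175) = 1.81, which is greater than 1, so the flow is supercritical.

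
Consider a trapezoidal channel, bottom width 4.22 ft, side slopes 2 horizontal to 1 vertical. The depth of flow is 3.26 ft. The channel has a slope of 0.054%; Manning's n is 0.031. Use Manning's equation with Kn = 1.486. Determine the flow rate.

With bottom width b = 4.22 ft and side slope z = 2: A = (b + zy)y = (4.22 + 2×3.26)×3.26 = 35.01 ft²; P = b + 2y√(1+z²) = 4.22 + 2×3.26×2.236 = 18.8 ft.
Hydraulic radius R = A/P = 35.01/18.8 = 1.862 ft.
Manning's equation: Q = (1.486/n) A R^(2/3) S^(1/2) = (1.486/0.031) × 35.01 × 1.862^(2/3) × 0.00054^(1/2) = 59 ft³/s.

Q = 59 ft³/s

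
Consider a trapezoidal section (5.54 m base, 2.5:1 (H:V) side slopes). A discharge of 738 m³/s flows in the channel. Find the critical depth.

y_c = 6.07 m

At critical depth, Q² T / (g A³) = 1, i.e. A³/T = Q²/g = 738²/9.81 = 55520.
Trying y = 7.7 m: A³/T = 157900 — high.
Trying y = 5.43 m: A³/T = 34210 — low.
Trying y = 6.07 m: A³/T = 55390 — close enough.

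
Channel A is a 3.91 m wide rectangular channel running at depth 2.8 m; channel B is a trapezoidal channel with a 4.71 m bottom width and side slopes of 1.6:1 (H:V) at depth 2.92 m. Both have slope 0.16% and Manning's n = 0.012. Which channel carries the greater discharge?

Channel A: Flow area A = b·y = 3.91 × 2.8 = 10.95 m². Wetted perimeter P = b + 2y = 3.91 + 2×2.8 = 9.51 m. Hydraulic radius R = A/P = 10.95/9.51 = 1.151 m. Q_A = (1/0.012)·10.95·1.151^(2/3)·√0.0016 = 40.09 m³/s.
Channel B: With bottom width b = 4.71 m and side slope z = 1.6: A = (b + zy)y = (4.71 + 1.6×2.92)×2.92 = 27.4 m²; P = b + 2y√(1+z²) = 4.71 + 2×2.92×1.887 = 15.73 m. Hydraulic radius R = A/P = 27.4/15.73 = 1.742 m. Q_B = (1/0.012)·27.4·1.742^(2/3)·√0.0016 = 132.2 m³/s.
Q_A = 40.09 m³/s vs Q_B = 132.2 m³/s, so channel B carries more.

channel B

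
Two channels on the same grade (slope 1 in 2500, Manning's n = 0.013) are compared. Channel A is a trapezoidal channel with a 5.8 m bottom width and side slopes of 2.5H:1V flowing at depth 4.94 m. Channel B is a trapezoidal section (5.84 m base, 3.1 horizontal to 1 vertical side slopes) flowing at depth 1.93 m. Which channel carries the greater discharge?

Channel A: With bottom width b = 5.8 m and side slope z = 2.5: A = (b + zy)y = (5.8 + 2.5×4.94)×4.94 = 89.66 m²; P = b + 2y√(1+z²) = 5.8 + 2×4.94×2.693 = 32.4 m. Hydraulic radius R = A/P = 89.66/32.4 = 2.767 m. Q_A = (1/0.013)·89.66·2.767^(2/3)·√0.0004 = 271.9 m³/s.
Channel B: With bottom width b = 5.84 m and side slope z = 3.1: A = (b + zy)y = (5.84 + 3.1×1.93)×1.93 = 22.82 m²; P = b + 2y√(1+z²) = 5.84 + 2×1.93×3.257 = 18.41 m. Hydraulic radius R = A/P = 22.82/18.41 = 1.239 m. Q_B = (1/0.013)·22.82·1.239^(2/3)·√0.0004 = 40.5 m³/s.
Q_A = 271.9 m³/s vs Q_B = 40.5 m³/s, so channel A carries more.

channel A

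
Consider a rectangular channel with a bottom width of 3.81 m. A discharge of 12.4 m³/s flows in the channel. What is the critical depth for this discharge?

For a rectangular channel, critical depth y_c = (q²/g)^(1/3) where q = Q/b = 12.4/3.81 = 3.255 m²/s.
So y_c = (3.255²/9.81)^(1/3) = 1.03 m.

y_c = 1.03 m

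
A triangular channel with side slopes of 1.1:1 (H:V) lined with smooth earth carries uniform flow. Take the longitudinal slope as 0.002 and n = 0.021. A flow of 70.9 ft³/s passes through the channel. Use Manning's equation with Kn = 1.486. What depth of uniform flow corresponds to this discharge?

Manning's equation rearranged: A R^(2/3) = nQ / (1.486·√S) = 0.021 × 70.9 / (1.486 × √0.002) = 22.4.
Try y = 3.45 ft: A R^(2/3) = 15.41 — short.
Try y = 4.73 ft: A R^(2/3) = 35.74 — over.
Try y = 3.97 ft: A R^(2/3) = 22.4 — close enough.

y_n = 3.97 ft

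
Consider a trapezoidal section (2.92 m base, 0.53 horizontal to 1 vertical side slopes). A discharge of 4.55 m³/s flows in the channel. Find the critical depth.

y_c = 0.604 m

At critical depth, Q² T / (g A³) = 1, i.e. A³/T = Q²/g = 4.55²/9.81 = 2.11.
Trying y = 0.505 m: A³/T = 1.207 — low.
Trying y = 0.7 m: A³/T = 3.339 — high.
Trying y = 0.604 m: A³/T = 2.105 — ≈ 2.11.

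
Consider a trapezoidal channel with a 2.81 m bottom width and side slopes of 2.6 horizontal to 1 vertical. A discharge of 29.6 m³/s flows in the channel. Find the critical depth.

y_c = 1.47 m

At critical depth, Q² T / (g A³) = 1, i.e. A³/T = Q²/g = 29.6²/9.81 = 89.31.
At y = 1.74 m: A³/T = 175.3 — too large.
At y = 1.07 m: A³/T = 25.58 — too small.
At y = 1.47 m: A³/T = 88.63 — matches.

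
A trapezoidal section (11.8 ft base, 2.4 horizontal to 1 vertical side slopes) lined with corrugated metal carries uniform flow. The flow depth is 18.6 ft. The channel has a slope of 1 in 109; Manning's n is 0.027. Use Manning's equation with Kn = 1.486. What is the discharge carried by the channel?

Q = 25100 ft³/s

With bottom width b = 11.8 ft and side slope z = 2.4: A = (b + zy)y = (11.8 + 2.4×18.6)×18.6 = 1050 ft²; P = b + 2y√(1+z²) = 11.8 + 2×18.6×2.6 = 108.5 ft.
Hydraulic radius R = A/P = 1050/108.5 = 9.674 ft.
Manning's equation: Q = (1.486/n) A R^(2/3) S^(1/2) = (1.486/0.027) × 1050 × 9.674^(2/3) × 0.009174^(1/2) = 25100 ft³/s.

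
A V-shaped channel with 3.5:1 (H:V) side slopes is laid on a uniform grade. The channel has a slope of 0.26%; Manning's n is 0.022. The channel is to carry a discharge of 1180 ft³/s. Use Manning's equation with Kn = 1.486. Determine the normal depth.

y_n = 6.7 ft

Manning's equation rearranged: A R^(2/3) = nQ / (1.486·√S) = 0.022 × 1180 / (1.486 × √0.0026) = 342.6.
At y = 4.95 ft: A R^(2/3) = 152.9 — short.
At y = 6.7 ft: A R^(2/3) = 342.7 — close enough.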